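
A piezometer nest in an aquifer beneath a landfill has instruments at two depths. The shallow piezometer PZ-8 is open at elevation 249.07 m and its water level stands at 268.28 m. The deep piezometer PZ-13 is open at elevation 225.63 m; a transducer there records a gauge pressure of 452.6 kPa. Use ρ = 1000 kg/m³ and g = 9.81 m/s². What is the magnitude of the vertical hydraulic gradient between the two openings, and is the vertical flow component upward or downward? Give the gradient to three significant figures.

Total head at PZ-8: h = 268.28 m (water level in the standpipe).
Pressure head at PZ-13: ψ = P/(ρg) = 452.6×1000 / (1000 × 9.81) = 46.14 m.
Total head at PZ-13: h = z + ψ = 225.63 + 46.14 = 271.77 m.
Δh = h(PZ-8) − h(PZ-13) = 268.28 − 271.77 = -3.49 m.
Vertical separation Δz = 249.07 − 225.63 = 23.44 m.
|i_v| = |Δh| / Δz = 3.49 / 23.44 = 0.149.
Head is higher in the deep piezometer, so vertical flow is upward (discharge condition).

|i_v| ≈ 0.149; vertical flow is upward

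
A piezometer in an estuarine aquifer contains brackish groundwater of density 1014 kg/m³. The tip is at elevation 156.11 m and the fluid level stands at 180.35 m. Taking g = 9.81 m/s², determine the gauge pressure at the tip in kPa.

P ≈ 241 kPa

Pressure head ψ = h − z = 180.35 − 156.11 = 24.24 m.
P = ρgψ = 1014 × 9.81 × 24.24 = 241124 Pa ≈ 241 kPa.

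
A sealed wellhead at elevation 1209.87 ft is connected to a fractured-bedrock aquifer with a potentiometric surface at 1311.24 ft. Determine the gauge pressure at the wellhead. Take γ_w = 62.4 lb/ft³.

Head above the cap: Δh = 1311.24 − 1209.87 = 101.37 ft.
P = γΔh/144 = 62.4 × 101.37 / 144 = 43.9 psi.

P ≈ 43.9 psi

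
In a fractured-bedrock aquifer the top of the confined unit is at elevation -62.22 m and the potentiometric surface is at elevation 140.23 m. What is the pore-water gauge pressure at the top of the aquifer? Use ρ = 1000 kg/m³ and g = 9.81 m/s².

P ≈ 1990 kPa

Pressure head at the aquifer top: ψ = h − z = 140.23 − (-62.22) = 202.45 m.
P = ρgψ = 1000 × 9.81 × 202.45 = 1986034 Pa ≈ 1990 kPa.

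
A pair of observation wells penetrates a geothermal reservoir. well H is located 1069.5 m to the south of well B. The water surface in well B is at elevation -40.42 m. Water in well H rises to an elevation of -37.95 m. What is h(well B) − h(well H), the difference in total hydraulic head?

Total head at well B: h = -40.42 m (water level in the piezometer is the total head).
Total head at well H: h = -37.95 m (water level in the piezometer is the total head).
Head difference: h(well B) − h(well H) = -40.42 − (-37.95) = -2.47 m.

Δh ≈ -2.47 m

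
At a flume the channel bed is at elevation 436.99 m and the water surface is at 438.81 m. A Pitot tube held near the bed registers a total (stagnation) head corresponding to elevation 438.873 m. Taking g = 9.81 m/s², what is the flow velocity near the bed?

Near the bed, under hydrostatic conditions, the piezometric head (z + ψ) equals the free-surface elevation, 438.81 m.
Velocity head = total − piezometric = 438.873 − 438.81 = 0.063 m.
v = √(2g·h_v) = √(2 × 9.81 × 0.063) = 1.11 m/s.

v ≈ 1.11 m/s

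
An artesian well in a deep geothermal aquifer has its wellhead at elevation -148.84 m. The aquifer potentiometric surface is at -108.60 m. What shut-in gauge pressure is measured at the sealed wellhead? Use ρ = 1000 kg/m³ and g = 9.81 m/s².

P ≈ 395 kPa

Head above the cap: Δh = -108.60 − (-148.84) = 40.24 m.
P = ρgΔh = 1000 × 9.81 × 40.24 = 394754 Pa ≈ 395 kPa.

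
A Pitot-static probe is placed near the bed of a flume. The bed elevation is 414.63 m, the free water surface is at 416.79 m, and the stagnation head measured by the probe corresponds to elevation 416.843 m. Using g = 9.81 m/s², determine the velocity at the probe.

Near the bed, under hydrostatic conditions, the piezometric head (z + ψ) equals the free-surface elevation, 416.79 m.
Velocity head = total − piezometric = 416.843 − 416.79 = 0.053 m.
v = √(2g·h_v) = √(2 × 9.81 × 0.053) = 1.02 m/s.

v ≈ 1.02 m/s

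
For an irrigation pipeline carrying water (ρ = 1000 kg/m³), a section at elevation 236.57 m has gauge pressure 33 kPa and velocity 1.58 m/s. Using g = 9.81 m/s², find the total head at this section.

h ≈ 240.06 m

Pressure head ψ = P/(ρg) = 33×1000 / (1000 × 9.81) = 3.36 m.
Velocity head = v²/(2g) = 1.58² / (2 × 9.81) = 0.127 m.
h = z + ψ + v²/(2g) = 236.57 + 3.36 + 0.127 = 240.06 m.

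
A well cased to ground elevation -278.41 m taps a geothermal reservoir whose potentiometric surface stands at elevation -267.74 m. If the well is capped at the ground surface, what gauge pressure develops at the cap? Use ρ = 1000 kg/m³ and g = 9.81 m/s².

P ≈ 105 kPa

Head above the cap: Δh = -267.74 − (-278.41) = 10.67 m.
P = ρgΔh = 1000 × 9.81 × 10.67 = 104673 Pa ≈ 105 kPa.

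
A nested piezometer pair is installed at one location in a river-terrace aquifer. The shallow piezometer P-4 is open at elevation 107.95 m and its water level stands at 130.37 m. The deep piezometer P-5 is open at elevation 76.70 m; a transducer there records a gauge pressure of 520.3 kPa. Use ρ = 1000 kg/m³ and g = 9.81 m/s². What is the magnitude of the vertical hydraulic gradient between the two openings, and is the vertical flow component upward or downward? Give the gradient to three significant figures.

Total head at P-4: h = 130.37 m (water level in the standpipe).
Pressure head at P-5: ψ = P/(ρg) = 520.3×1000 / (1000 × 9.81) = 53.04 m.
Total head at P-5: h = z + ψ = 76.70 + 53.04 = 129.74 m.
Δh = h(P-4) − h(P-5) = 130.37 − 129.74 = 0.63 m.
Vertical separation Δz = 107.95 − 76.70 = 31.25 m.
|i_v| = |Δh| / Δz = 0.63 / 31.25 = 0.0202.
Head is higher in the shallow piezometer, so vertical flow is downward (recharge condition).

|i_v| ≈ 0.0202; vertical flow is downward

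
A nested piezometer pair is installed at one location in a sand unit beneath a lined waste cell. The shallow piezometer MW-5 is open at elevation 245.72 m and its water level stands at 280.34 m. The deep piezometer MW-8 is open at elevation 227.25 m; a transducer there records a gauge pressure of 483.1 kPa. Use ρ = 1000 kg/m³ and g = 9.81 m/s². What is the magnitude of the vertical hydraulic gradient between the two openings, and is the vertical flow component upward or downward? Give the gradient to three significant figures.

|i_v| ≈ 0.208; vertical flow is downward

Total head at MW-5: h = 280.34 m (water level in the standpipe).
Pressure head at MW-8: ψ = P/(ρg) = 483.1×1000 / (1000 × 9.81) = 49.25 m.
Total head at MW-8: h = z + ψ = 227.25 + 49.25 = 276.50 m.
Δh = h(MW-5) − h(MW-8) = 280.34 − 276.50 = 3.84 m.
Vertical separation Δz = 245.72 − 227.25 = 18.47 m.
|i_v| = |Δh| / Δz = 3.84 / 18.47 = 0.208.
Head is higher in the shallow piezometer, so vertical flow is downward (recharge condition).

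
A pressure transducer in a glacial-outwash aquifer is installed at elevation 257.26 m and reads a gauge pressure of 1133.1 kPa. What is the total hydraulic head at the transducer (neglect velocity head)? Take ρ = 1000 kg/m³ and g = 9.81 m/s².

ψ = P/(ρg) = 1133.1×1000 / (1000 × 9.81) = 115.50 m.
h = z + ψ = 257.26 + 115.50 = 372.76 m.

h ≈ 372.76 m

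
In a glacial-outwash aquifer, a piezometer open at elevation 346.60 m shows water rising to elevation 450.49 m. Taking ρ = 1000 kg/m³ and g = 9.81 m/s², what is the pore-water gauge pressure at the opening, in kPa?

Pressure head ψ = h − z = 450.49 − 346.60 = 103.89 m.
P = ρgψ = 1000 × 9.81 × 103.89 = 1019161 Pa ≈ 1020 kPa.

P ≈ 1020 kPa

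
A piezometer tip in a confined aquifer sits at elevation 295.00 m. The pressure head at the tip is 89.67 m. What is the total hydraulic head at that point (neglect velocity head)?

h ≈ 384.67 m

h = z + ψ = 295.00 + 89.67 = 384.67 m.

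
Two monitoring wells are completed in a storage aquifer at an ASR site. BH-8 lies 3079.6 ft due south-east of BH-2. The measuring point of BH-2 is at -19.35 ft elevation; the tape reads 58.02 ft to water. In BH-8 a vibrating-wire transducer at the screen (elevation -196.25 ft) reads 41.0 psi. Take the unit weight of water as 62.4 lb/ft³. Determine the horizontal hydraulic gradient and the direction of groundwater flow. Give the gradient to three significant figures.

Total head at BH-2: h = -19.35 − 58.02 = -77.37 ft.
Pressure head at BH-8: ψ = 144·P/γ = 144 × 41.0 / 62.4 = 94.62 ft.
Total head at BH-8: h = z + ψ = -196.25 + 94.62 = -101.63 ft.
Head difference: h(BH-2) − h(BH-8) = -77.37 − (-101.63) = 24.26 ft.
Hydraulic gradient: i = |Δh| / L = 24.26 / 3079.6 = 0.00788.
Flow is from higher to lower head: from BH-2 toward BH-8, i.e. toward the south-east.

i ≈ 0.00788; groundwater flows toward the south-east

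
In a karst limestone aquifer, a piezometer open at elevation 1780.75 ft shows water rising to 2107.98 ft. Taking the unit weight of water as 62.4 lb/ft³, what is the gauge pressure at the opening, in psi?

Pressure head ψ = h − z = 2107.98 − 1780.75 = 327.23 ft.
P = γ·ψ / 144 = 62.4 × 327.23 / 144 = 142 psi.

P ≈ 142 psi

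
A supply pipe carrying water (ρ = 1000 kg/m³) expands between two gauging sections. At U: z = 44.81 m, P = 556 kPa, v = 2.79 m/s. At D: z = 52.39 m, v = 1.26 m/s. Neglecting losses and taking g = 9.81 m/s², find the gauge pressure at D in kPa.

P₂ ≈ 485 kPa

Pressure head at U: ψ₁ = P₁/(ρg) = 556×1000 / (1000 × 9.81) = 56.68 m.
Velocity heads: v₁²/2g = 2.79²/19.62 = 0.397 m; v₂²/2g = 1.26²/19.62 = 0.081 m.
Total head H = z₁ + ψ₁ + v₁²/2g = 44.81 + 56.68 + 0.397 = 101.89 m.
ψ₂ = H − z₂ − v₂²/2g = 101.89 − 52.39 − 0.081 = 49.42 m.
P₂ = ρgψ₂ = 1000 × 9.81 × 49.42 ≈ 485 kPa.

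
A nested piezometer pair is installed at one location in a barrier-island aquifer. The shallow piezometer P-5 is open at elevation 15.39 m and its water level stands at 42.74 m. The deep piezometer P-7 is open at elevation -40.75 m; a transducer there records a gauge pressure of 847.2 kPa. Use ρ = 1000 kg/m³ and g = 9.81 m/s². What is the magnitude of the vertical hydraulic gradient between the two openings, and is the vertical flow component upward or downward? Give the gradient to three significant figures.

Total head at P-5: h = 42.74 m (water level in the standpipe).
Pressure head at P-7: ψ = P/(ρg) = 847.2×1000 / (1000 × 9.81) = 86.36 m.
Total head at P-7: h = z + ψ = -40.75 + 86.36 = 45.61 m.
Δh = h(P-5) − h(P-7) = 42.74 − 45.61 = -2.87 m.
Vertical separation Δz = 15.39 − (-40.75) = 56.14 m.
|i_v| = |Δh| / Δz = 2.87 / 56.14 = 0.0511.
Head is higher in the deep piezometer, so vertical flow is upward (discharge condition).

|i_v| ≈ 0.0511; vertical flow is upward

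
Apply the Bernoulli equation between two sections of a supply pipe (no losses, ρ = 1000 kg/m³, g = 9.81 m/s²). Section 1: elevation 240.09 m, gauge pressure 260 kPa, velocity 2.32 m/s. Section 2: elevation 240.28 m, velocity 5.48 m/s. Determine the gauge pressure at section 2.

P₂ ≈ 246 kPa

Pressure head at 1: ψ₁ = P₁/(ρg) = 260×1000 / (1000 × 9.81) = 26.50 m.
Velocity heads: v₁²/2g = 2.32²/19.62 = 0.274 m; v₂²/2g = 5.48²/19.62 = 1.531 m.
Total head H = z₁ + ψ₁ + v₁²/2g = 240.09 + 26.50 + 0.274 = 266.86 m.
ψ₂ = H − z₂ − v₂²/2g = 266.86 − 240.28 − 1.531 = 25.05 m.
P₂ = ρgψ₂ = 1000 × 9.81 × 25.05 ≈ 246 kPa.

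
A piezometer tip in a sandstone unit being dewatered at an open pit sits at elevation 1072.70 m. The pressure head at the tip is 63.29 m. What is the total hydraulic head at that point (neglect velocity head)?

h ≈ 1135.99 m

h = z + ψ = 1072.70 + 63.29 = 1135.99 m.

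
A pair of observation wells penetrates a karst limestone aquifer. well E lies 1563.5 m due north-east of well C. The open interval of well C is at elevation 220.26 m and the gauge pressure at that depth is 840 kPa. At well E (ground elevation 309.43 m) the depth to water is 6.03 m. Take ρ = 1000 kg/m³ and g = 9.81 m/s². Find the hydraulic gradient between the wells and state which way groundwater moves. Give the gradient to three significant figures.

Pressure head at well C: ψ = P/(ρg) = 840×1000 / (1000 × 9.81) = 85.63 m.
Total head at well C: h = z + ψ = 220.26 + 85.63 = 305.89 m.
Total head at well E: h = 309.43 − 6.03 = 303.40 m.
Head difference: h(well C) − h(well E) = 305.89 − 303.40 = 2.49 m.
Hydraulic gradient: i = |Δh| / L = 2.49 / 1563.5 = 0.00159.
Flow is from higher to lower head: from well C toward well E, i.e. toward the north-east.

i ≈ 0.00159; groundwater flows toward the north-east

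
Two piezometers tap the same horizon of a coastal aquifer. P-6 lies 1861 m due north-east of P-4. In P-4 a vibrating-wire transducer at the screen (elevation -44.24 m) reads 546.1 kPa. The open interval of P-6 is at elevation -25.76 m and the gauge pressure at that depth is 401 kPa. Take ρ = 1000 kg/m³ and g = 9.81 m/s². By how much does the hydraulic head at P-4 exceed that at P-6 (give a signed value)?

Δh ≈ -3.69 m

Pressure head at P-4: ψ = P/(ρg) = 546.1×1000 / (1000 × 9.81) = 55.67 m.
Total head at P-4: h = z + ψ = -44.24 + 55.67 = 11.43 m.
Pressure head at P-6: ψ = P/(ρg) = 401×1000 / (1000 × 9.81) = 40.88 m.
Total head at P-6: h = z + ψ = -25.76 + 40.88 = 15.12 m.
Head difference: h(P-4) − h(P-6) = 11.43 − 15.12 = -3.69 m.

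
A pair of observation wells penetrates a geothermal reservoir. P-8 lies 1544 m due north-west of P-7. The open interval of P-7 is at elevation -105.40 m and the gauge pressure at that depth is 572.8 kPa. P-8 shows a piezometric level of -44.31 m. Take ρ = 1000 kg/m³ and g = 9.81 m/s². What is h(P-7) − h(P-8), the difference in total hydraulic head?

Pressure head at P-7: ψ = P/(ρg) = 572.8×1000 / (1000 × 9.81) = 58.39 m.
Total head at P-7: h = z + ψ = -105.40 + 58.39 = -47.01 m.
Total head at P-8: h = -44.31 m (water level in the piezometer is the total head).
Head difference: h(P-7) − h(P-8) = -47.01 − (-44.31) = -2.70 m.

Δh ≈ -2.70 m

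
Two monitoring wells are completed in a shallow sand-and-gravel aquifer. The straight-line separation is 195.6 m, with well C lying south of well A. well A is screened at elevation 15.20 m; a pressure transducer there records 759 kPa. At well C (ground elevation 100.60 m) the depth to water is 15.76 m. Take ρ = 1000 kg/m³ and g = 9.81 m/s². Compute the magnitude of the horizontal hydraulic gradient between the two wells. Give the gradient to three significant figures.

i ≈ 0.0395

Pressure head at well A: ψ = P/(ρg) = 759×1000 / (1000 × 9.81) = 77.37 m.
Total head at well A: h = z + ψ = 15.20 + 77.37 = 92.57 m.
Total head at well C: h = 100.60 − 15.76 = 84.84 m.
Head difference: h(well A) − h(well C) = 92.57 − 84.84 = 7.73 m.
Hydraulic gradient: i = |Δh| / L = 7.73 / 195.6 = 0.0395.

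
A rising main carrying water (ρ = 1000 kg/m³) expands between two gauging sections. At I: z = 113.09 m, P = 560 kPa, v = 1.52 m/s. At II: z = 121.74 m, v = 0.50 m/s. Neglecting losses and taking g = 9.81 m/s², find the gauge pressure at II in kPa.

P₂ ≈ 476 kPa

Pressure head at I: ψ₁ = P₁/(ρg) = 560×1000 / (1000 × 9.81) = 57.08 m.
Velocity heads: v₁²/2g = 1.52²/19.62 = 0.118 m; v₂²/2g = 0.50²/19.62 = 0.013 m.
Total head H = z₁ + ψ₁ + v₁²/2g = 113.09 + 57.08 + 0.118 = 170.29 m.
ψ₂ = H − z₂ − v₂²/2g = 170.29 − 121.74 − 0.013 = 48.54 m.
P₂ = ρgψ₂ = 1000 × 9.81 × 48.54 ≈ 476 kPa.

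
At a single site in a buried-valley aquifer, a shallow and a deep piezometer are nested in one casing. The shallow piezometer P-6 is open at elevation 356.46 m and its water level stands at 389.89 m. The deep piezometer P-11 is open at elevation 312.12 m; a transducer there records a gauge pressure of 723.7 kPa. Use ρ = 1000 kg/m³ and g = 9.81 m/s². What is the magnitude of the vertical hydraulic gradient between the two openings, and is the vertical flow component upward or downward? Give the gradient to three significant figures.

Total head at P-6: h = 389.89 m (water level in the standpipe).
Pressure head at P-11: ψ = P/(ρg) = 723.7×1000 / (1000 × 9.81) = 73.77 m.
Total head at P-11: h = z + ψ = 312.12 + 73.77 = 385.89 m.
Δh = h(P-6) − h(P-11) = 389.89 − 385.89 = 4.00 m.
Vertical separation Δz = 356.46 − 312.12 = 44.34 m.
|i_v| = |Δh| / Δz = 4.00 / 44.34 = 0.0902.
Head is higher in the shallow piezometer, so vertical flow is downward (recharge condition).

|i_v| ≈ 0.0902; vertical flow is downward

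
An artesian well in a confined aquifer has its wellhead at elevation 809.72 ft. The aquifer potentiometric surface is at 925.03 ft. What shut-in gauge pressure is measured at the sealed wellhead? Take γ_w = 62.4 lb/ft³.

Head above the cap: Δh = 925.03 − 809.72 = 115.31 ft.
P = γΔh/144 = 62.4 × 115.31 / 144 = 50.0 psi.

P ≈ 50.0 psi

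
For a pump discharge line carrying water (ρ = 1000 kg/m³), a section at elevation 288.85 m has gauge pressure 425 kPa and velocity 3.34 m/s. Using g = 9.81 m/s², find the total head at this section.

h ≈ 332.74 m

Pressure head ψ = P/(ρg) = 425×1000 / (1000 × 9.81) = 43.32 m.
Velocity head = v²/(2g) = 3.34² / (2 × 9.81) = 0.569 m.
h = z + ψ + v²/(2g) = 288.85 + 43.32 + 0.569 = 332.74 m.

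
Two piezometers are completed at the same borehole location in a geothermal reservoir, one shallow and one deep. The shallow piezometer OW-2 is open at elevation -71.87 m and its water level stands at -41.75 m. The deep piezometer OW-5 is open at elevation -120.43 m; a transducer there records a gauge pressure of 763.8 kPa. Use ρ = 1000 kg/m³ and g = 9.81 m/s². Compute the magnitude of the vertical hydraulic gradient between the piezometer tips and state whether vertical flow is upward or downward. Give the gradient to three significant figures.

Total head at OW-2: h = -41.75 m (water level in the standpipe).
Pressure head at OW-5: ψ = P/(ρg) = 763.8×1000 / (1000 × 9.81) = 77.86 m.
Total head at OW-5: h = z + ψ = -120.43 + 77.86 = -42.57 m.
Δh = h(OW-2) − h(OW-5) = -41.75 − (-42.57) = 0.82 m.
Vertical separation Δz = -71.87 − (-120.43) = 48.56 m.
|i_v| = |Δh| / Δz = 0.82 / 48.56 = 0.0169.
Head is higher in the shallow piezometer, so vertical flow is downward (recharge condition).

|i_v| ≈ 0.0169; vertical flow is downward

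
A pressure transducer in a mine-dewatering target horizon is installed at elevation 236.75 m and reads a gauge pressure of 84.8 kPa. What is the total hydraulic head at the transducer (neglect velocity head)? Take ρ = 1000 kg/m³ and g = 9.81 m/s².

ψ = P/(ρg) = 84.8×1000 / (1000 × 9.81) = 8.64 m.
h = z + ψ = 236.75 + 8.64 = 245.39 m.

h ≈ 245.39 m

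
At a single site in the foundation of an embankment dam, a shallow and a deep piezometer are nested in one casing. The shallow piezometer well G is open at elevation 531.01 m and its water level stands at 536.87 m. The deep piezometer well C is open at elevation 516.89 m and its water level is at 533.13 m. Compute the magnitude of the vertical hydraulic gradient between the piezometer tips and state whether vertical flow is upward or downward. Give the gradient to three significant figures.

Total head at well G: h = 536.87 m (water level in the standpipe).
Total head at well C: h = 533.13 m.
Δh = h(well G) − h(well C) = 536.87 − 533.13 = 3.74 m.
Vertical separation Δz = 531.01 − 516.89 = 14.12 m.
|i_v| = |Δh| / Δz = 3.74 / 14.12 = 0.265.
Head is higher in the shallow piezometer, so vertical flow is downward (recharge condition).

|i_v| ≈ 0.265; vertical flow is downward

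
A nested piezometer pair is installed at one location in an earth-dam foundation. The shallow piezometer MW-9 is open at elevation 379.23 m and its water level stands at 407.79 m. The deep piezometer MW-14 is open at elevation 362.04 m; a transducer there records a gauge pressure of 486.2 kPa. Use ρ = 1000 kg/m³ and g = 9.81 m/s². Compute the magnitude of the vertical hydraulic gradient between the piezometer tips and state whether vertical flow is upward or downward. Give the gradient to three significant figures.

|i_v| ≈ 0.222; vertical flow is upward

Total head at MW-9: h = 407.79 m (water level in the standpipe).
Pressure head at MW-14: ψ = P/(ρg) = 486.2×1000 / (1000 × 9.81) = 49.56 m.
Total head at MW-14: h = z + ψ = 362.04 + 49.56 = 411.60 m.
Δh = h(MW-9) − h(MW-14) = 407.79 − 411.60 = -3.81 m.
Vertical separation Δz = 379.23 − 362.04 = 17.19 m.
|i_v| = |Δh| / Δz = 3.81 / 17.19 = 0.222.
Head is higher in the deep piezometer, so vertical flow is upward (discharge condition).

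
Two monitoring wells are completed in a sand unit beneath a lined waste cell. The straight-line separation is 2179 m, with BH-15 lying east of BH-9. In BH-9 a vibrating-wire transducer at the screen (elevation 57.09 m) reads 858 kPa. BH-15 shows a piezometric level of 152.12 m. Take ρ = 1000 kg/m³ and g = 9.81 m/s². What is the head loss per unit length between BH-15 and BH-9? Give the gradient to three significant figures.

Pressure head at BH-9: ψ = P/(ρg) = 858×1000 / (1000 × 9.81) = 87.46 m.
Total head at BH-9: h = z + ψ = 57.09 + 87.46 = 144.55 m.
Total head at BH-15: h = 152.12 m (water level in the piezometer is the total head).
Head difference: h(BH-9) − h(BH-15) = 144.55 − 152.12 = -7.57 m.
Hydraulic gradient: i = |Δh| / L = 7.57 / 2179 = 0.00347.

i ≈ 0.00347 m/m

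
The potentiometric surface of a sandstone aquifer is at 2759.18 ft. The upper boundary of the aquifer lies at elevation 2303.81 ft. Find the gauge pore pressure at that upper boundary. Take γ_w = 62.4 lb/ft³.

P ≈ 197 psi

Pressure head at the aquifer top: ψ = h − z = 2759.18 − 2303.81 = 455.37 ft.
P = γψ/144 = 62.4 × 455.37 / 144 = 197 psi.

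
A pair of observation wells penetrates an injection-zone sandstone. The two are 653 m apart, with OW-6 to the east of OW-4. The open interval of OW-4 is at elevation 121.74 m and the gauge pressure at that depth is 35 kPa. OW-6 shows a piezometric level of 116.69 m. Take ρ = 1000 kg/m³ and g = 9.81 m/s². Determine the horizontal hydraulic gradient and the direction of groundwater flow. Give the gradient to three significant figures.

Pressure head at OW-4: ψ = P/(ρg) = 35×1000 / (1000 × 9.81) = 3.57 m.
Total head at OW-4: h = z + ψ = 121.74 + 3.57 = 125.31 m.
Total head at OW-6: h = 116.69 m (water level in the piezometer is the total head).
Head difference: h(OW-4) − h(OW-6) = 125.31 − 116.69 = 8.62 m.
Hydraulic gradient: i = |Δh| / L = 8.62 / 653 = 0.0132.
Flow is from higher to lower head: from OW-4 toward OW-6, i.e. toward the east.

i ≈ 0.0132; groundwater flows toward the east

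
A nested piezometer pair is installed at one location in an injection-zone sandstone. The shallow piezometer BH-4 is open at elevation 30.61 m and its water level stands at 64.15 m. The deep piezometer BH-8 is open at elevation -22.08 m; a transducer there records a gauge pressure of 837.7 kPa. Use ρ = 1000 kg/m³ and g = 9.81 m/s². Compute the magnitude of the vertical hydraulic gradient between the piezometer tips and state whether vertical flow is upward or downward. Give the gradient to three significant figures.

|i_v| ≈ 0.0159; vertical flow is downward

Total head at BH-4: h = 64.15 m (water level in the standpipe).
Pressure head at BH-8: ψ = P/(ρg) = 837.7×1000 / (1000 × 9.81) = 85.39 m.
Total head at BH-8: h = z + ψ = -22.08 + 85.39 = 63.31 m.
Δh = h(BH-4) − h(BH-8) = 64.15 − 63.31 = 0.84 m.
Vertical separation Δz = 30.61 − (-22.08) = 52.69 m.
|i_v| = |Δh| / Δz = 0.84 / 52.69 = 0.0159.
Head is higher in the shallow piezometer, so vertical flow is downward (recharge condition).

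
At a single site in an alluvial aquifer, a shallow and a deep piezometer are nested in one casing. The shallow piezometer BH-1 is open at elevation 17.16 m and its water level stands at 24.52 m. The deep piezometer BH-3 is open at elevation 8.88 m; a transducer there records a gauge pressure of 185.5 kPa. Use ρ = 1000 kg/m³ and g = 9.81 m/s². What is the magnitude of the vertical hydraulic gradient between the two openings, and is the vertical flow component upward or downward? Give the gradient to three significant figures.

Total head at BH-1: h = 24.52 m (water level in the standpipe).
Pressure head at BH-3: ψ = P/(ρg) = 185.5×1000 / (1000 × 9.81) = 18.91 m.
Total head at BH-3: h = z + ψ = 8.88 + 18.91 = 27.79 m.
Δh = h(BH-1) − h(BH-3) = 24.52 − 27.79 = -3.27 m.
Vertical separation Δz = 17.16 − 8.88 = 8.28 m.
|i_v| = |Δh| / Δz = 3.27 / 8.28 = 0.395.
Head is higher in the deep piezometer, so vertical flow is upward (discharge condition).

|i_v| ≈ 0.395; vertical flow is upward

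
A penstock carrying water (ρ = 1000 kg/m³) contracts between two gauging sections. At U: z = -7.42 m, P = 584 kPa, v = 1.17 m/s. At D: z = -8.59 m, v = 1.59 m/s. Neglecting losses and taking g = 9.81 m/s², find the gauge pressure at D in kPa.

P₂ ≈ 595 kPa

Pressure head at U: ψ₁ = P₁/(ρg) = 584×1000 / (1000 × 9.81) = 59.53 m.
Velocity heads: v₁²/2g = 1.17²/19.62 = 0.070 m; v₂²/2g = 1.59²/19.62 = 0.129 m.
Total head H = z₁ + ψ₁ + v₁²/2g = -7.42 + 59.53 + 0.070 = 52.18 m.
ψ₂ = H − z₂ − v₂²/2g = 52.18 − (-8.59) − 0.129 = 60.64 m.
P₂ = ρgψ₂ = 1000 × 9.81 × 60.64 ≈ 595 kPa.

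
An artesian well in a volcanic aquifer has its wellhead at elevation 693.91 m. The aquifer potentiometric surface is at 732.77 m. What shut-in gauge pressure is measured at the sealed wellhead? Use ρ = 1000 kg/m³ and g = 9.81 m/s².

Head above the cap: Δh = 732.77 − 693.91 = 38.86 m.
P = ρgΔh = 1000 × 9.81 × 38.86 = 381217 Pa ≈ 381 kPa.

P ≈ 381 kPa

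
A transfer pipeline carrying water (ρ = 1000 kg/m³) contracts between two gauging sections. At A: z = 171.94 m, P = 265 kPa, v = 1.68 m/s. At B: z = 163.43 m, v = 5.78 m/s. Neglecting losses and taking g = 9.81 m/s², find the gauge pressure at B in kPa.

P₂ ≈ 333 kPa

Pressure head at A: ψ₁ = P₁/(ρg) = 265×1000 / (1000 × 9.81) = 27.01 m.
Velocity heads: v₁²/2g = 1.68²/19.62 = 0.144 m; v₂²/2g = 5.78²/19.62 = 1.703 m.
Total head H = z₁ + ψ₁ + v₁²/2g = 171.94 + 27.01 + 0.144 = 199.09 m.
ψ₂ = H − z₂ − v₂²/2g = 199.09 − 163.43 − 1.703 = 33.96 m.
P₂ = ρgψ₂ = 1000 × 9.81 × 33.96 ≈ 333 kPa.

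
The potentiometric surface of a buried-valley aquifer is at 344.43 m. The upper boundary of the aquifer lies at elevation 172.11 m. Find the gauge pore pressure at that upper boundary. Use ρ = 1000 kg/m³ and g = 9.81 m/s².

P ≈ 1690 kPa

Pressure head at the aquifer top: ψ = h − z = 344.43 − 172.11 = 172.32 m.
P = ρgψ = 1000 × 9.81 × 172.32 = 1690459 Pa ≈ 1690 kPa.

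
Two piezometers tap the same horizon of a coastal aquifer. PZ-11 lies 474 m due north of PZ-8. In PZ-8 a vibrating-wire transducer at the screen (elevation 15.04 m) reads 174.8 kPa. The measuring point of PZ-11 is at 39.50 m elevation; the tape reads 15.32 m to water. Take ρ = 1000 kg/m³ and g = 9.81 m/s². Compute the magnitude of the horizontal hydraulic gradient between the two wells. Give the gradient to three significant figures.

i ≈ 0.0183

Pressure head at PZ-8: ψ = P/(ρg) = 174.8×1000 / (1000 × 9.81) = 17.82 m.
Total head at PZ-8: h = z + ψ = 15.04 + 17.82 = 32.86 m.
Total head at PZ-11: h = 39.50 − 15.32 = 24.18 m.
Head difference: h(PZ-8) − h(PZ-11) = 32.86 − 24.18 = 8.68 m.
Hydraulic gradient: i = |Δh| / L = 8.68 / 474 = 0.0183.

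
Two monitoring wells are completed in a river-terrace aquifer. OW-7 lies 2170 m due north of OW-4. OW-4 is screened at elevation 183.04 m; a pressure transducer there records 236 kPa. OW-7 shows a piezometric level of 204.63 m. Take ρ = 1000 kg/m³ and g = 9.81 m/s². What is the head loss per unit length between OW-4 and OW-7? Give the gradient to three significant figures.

i ≈ 0.00114 m/m

Pressure head at OW-4: ψ = P/(ρg) = 236×1000 / (1000 × 9.81) = 24.06 m.
Total head at OW-4: h = z + ψ = 183.04 + 24.06 = 207.10 m.
Total head at OW-7: h = 204.63 m (water level in the piezometer is the total head).
Head difference: h(OW-4) − h(OW-7) = 207.10 − 204.63 = 2.47 m.
Hydraulic gradient: i = |Δh| / L = 2.47 / 2170 = 0.00114.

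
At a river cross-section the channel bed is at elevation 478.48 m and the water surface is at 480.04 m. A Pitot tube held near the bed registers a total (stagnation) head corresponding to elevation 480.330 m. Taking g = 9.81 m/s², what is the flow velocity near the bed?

v ≈ 2.39 m/s

Near the bed, under hydrostatic conditions, the piezometric head (z + ψ) equals the free-surface elevation, 480.04 m.
Velocity head = total − piezometric = 480.330 − 480.04 = 0.290 m.
v = √(2g·h_v) = √(2 × 9.81 × 0.290) = 2.39 m/s.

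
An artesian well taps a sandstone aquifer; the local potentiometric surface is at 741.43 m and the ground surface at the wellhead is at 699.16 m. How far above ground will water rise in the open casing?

Water rises to the potentiometric surface, so the rise above ground = 741.43 − 699.16 = 42.27 m.

≈ 42.27 m above ground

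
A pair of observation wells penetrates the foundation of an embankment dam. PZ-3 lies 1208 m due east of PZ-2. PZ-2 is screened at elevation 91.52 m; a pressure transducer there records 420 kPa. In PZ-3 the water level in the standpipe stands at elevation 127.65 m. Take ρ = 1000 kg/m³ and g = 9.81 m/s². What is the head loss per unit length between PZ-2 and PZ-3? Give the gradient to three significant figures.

i ≈ 0.00553 m/m

Pressure head at PZ-2: ψ = P/(ρg) = 420×1000 / (1000 × 9.81) = 42.81 m.
Total head at PZ-2: h = z + ψ = 91.52 + 42.81 = 134.33 m.
Total head at PZ-3: h = 127.65 m (water level in the piezometer is the total head).
Head difference: h(PZ-2) − h(PZ-3) = 134.33 − 127.65 = 6.68 m.
Hydraulic gradient: i = |Δh| / L = 6.68 / 1208 = 0.00553.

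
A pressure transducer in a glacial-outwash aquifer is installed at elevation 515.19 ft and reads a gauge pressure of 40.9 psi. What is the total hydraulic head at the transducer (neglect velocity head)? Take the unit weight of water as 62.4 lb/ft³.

h ≈ 609.57 ft

ψ = 144·P/γ = 144 × 40.9 / 62.4 = 94.38 ft.
h = z + ψ = 515.19 + 94.38 = 609.57 ft.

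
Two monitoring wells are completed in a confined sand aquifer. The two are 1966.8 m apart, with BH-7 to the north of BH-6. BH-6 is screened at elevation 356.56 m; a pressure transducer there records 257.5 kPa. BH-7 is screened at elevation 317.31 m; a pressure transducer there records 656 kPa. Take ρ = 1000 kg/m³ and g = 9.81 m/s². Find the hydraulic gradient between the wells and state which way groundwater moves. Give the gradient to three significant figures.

i ≈ 0.000697; groundwater flows toward the south

Pressure head at BH-6: ψ = P/(ρg) = 257.5×1000 / (1000 × 9.81) = 26.25 m.
Total head at BH-6: h = z + ψ = 356.56 + 26.25 = 382.81 m.
Pressure head at BH-7: ψ = P/(ρg) = 656×1000 / (1000 × 9.81) = 66.87 m.
Total head at BH-7: h = z + ψ = 317.31 + 66.87 = 384.18 m.
Head difference: h(BH-6) − h(BH-7) = 382.81 − 384.18 = -1.37 m.
Hydraulic gradient: i = |Δh| / L = 1.37 / 1966.8 = 0.000697.
Flow is from higher to lower head: from BH-7 toward BH-6, i.e. toward the south.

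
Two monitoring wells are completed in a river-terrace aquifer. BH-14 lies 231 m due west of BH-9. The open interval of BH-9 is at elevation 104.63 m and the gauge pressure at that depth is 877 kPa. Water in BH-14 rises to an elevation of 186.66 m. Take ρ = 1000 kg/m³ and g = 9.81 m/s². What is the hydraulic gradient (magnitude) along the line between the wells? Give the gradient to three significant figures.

i ≈ 0.0319

Pressure head at BH-9: ψ = P/(ρg) = 877×1000 / (1000 × 9.81) = 89.40 m.
Total head at BH-9: h = z + ψ = 104.63 + 89.40 = 194.03 m.
Total head at BH-14: h = 186.66 m (water level in the piezometer is the total head).
Head difference: h(BH-9) − h(BH-14) = 194.03 − 186.66 = 7.37 m.
Hydraulic gradient: i = |Δh| / L = 7.37 / 231 = 0.0319.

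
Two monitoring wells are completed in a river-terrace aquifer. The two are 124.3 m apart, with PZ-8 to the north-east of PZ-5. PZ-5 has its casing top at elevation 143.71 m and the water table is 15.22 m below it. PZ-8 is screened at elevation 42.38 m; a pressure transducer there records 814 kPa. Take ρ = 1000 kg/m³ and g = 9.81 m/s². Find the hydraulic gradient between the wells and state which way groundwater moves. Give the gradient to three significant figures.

Total head at PZ-5: h = 143.71 − 15.22 = 128.49 m.
Pressure head at PZ-8: ψ = P/(ρg) = 814×1000 / (1000 × 9.81) = 82.98 m.
Total head at PZ-8: h = z + ψ = 42.38 + 82.98 = 125.36 m.
Head difference: h(PZ-5) − h(PZ-8) = 128.49 − 125.36 = 3.13 m.
Hydraulic gradient: i = |Δh| / L = 3.13 / 124.3 = 0.0252.
Flow is from higher to lower head: from PZ-5 toward PZ-8, i.e. toward the north-east.

i ≈ 0.0252; groundwater flows toward the north-east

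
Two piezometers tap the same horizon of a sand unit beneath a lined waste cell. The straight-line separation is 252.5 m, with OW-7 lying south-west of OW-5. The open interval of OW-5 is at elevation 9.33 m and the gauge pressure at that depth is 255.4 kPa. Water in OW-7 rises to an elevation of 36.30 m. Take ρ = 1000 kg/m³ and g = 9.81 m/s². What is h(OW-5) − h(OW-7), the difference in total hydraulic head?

Pressure head at OW-5: ψ = P/(ρg) = 255.4×1000 / (1000 × 9.81) = 26.03 m.
Total head at OW-5: h = z + ψ = 9.33 + 26.03 = 35.36 m.
Total head at OW-7: h = 36.30 m (water level in the piezometer is the total head).
Head difference: h(OW-5) − h(OW-7) = 35.36 − 36.30 = -0.94 m.

Δh ≈ -0.94 m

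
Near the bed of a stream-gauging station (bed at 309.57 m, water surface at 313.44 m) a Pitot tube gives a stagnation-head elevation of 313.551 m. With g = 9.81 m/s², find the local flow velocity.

v ≈ 1.48 m/s

Near the bed, under hydrostatic conditions, the piezometric head (z + ψ) equals the free-surface elevation, 313.44 m.
Velocity head = total − piezometric = 313.551 − 313.44 = 0.111 m.
v = √(2g·h_v) = √(2 × 9.81 × 0.111) = 1.48 m/s.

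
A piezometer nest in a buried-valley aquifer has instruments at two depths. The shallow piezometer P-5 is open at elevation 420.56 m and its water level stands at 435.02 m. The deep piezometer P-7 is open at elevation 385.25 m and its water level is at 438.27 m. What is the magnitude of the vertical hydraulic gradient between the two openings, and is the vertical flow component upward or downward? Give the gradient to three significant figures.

Total head at P-5: h = 435.02 m (water level in the standpipe).
Total head at P-7: h = 438.27 m.
Δh = h(P-5) − h(P-7) = 435.02 − 438.27 = -3.25 m.
Vertical separation Δz = 420.56 − 385.25 = 35.31 m.
|i_v| = |Δh| / Δz = 3.25 / 35.31 = 0.0920.
Head is higher in the deep piezometer, so vertical flow is upward (discharge condition).

|i_v| ≈ 0.0920; vertical flow is upward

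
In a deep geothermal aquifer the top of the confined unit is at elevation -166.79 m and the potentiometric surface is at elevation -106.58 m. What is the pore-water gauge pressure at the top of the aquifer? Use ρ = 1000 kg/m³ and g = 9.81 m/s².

Pressure head at the aquifer top: ψ = h − z = -106.58 − (-166.79) = 60.21 m.
P = ρgψ = 1000 × 9.81 × 60.21 = 590660 Pa ≈ 591 kPa.

P ≈ 591 kPa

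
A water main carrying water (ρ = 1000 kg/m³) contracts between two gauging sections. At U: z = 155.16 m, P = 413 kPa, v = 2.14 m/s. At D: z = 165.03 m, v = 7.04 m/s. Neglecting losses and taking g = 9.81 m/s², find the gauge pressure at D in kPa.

Pressure head at U: ψ₁ = P₁/(ρg) = 413×1000 / (1000 × 9.81) = 42.10 m.
Velocity heads: v₁²/2g = 2.14²/19.62 = 0.233 m; v₂²/2g = 7.04²/19.62 = 2.526 m.
Total head H = z₁ + ψ₁ + v₁²/2g = 155.16 + 42.10 + 0.233 = 197.49 m.
ψ₂ = H − z₂ − v₂²/2g = 197.49 − 165.03 − 2.526 = 29.93 m.
P₂ = ρgψ₂ = 1000 × 9.81 × 29.93 ≈ 294 kPa.

P₂ ≈ 294 kPa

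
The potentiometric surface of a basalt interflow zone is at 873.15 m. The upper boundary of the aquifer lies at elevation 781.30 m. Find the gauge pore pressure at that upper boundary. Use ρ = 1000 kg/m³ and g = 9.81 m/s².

Pressure head at the aquifer top: ψ = h − z = 873.15 − 781.30 = 91.85 m.
P = ρgψ = 1000 × 9.81 × 91.85 = 901049 Pa ≈ 901 kPa.

P ≈ 901 kPa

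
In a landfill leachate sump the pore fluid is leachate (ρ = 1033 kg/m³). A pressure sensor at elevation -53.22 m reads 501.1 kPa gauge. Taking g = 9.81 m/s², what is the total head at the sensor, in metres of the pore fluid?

ψ = P/(ρg) = 501.1×1000 / (1033 × 9.81) = 49.45 m.
h = z + ψ = -53.22 + 49.45 = -3.77 m.

h ≈ -3.77 m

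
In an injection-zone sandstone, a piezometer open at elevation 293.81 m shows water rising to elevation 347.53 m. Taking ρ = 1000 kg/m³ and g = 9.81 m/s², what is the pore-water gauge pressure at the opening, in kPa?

P ≈ 527 kPa

Pressure head ψ = h − z = 347.53 − 293.81 = 53.72 m.
P = ρgψ = 1000 × 9.81 × 53.72 = 526993 Pa ≈ 527 kPa.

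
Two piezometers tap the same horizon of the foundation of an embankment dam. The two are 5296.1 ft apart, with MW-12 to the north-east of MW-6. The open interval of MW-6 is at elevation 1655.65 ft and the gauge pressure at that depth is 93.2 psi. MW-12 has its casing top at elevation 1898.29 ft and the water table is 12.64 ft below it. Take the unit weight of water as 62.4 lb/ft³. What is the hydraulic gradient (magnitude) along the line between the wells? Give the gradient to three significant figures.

i ≈ 0.00282

Pressure head at MW-6: ψ = 144·P/γ = 144 × 93.2 / 62.4 = 215.08 ft.
Total head at MW-6: h = z + ψ = 1655.65 + 215.08 = 1870.73 ft.
Total head at MW-12: h = 1898.29 − 12.64 = 1885.65 ft.
Head difference: h(MW-6) − h(MW-12) = 1870.73 − 1885.65 = -14.92 ft.
Hydraulic gradient: i = |Δh| / L = 14.92 / 5296.1 = 0.00282.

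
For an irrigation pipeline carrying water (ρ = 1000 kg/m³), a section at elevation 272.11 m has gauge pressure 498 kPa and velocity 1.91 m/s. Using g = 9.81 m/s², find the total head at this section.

Pressure head ψ = P/(ρg) = 498×1000 / (1000 × 9.81) = 50.76 m.
Velocity head = v²/(2g) = 1.91² / (2 × 9.81) = 0.186 m.
h = z + ψ + v²/(2g) = 272.11 + 50.76 + 0.186 = 323.06 m.

h ≈ 323.06 m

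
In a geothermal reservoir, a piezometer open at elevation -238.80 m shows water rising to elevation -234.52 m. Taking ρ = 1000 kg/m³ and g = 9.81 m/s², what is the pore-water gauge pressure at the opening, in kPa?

Pressure head ψ = h − z = -234.52 − (-238.80) = 4.28 m.
P = ρgψ = 1000 × 9.81 × 4.28 = 41987 Pa ≈ 42.0 kPa.

P ≈ 42.0 kPa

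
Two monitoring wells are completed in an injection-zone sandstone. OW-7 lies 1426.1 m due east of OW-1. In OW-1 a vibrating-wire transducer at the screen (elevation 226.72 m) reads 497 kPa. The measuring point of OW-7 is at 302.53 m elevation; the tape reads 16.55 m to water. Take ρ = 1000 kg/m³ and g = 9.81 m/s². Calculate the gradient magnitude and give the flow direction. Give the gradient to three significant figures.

Pressure head at OW-1: ψ = P/(ρg) = 497×1000 / (1000 × 9.81) = 50.66 m.
Total head at OW-1: h = z + ψ = 226.72 + 50.66 = 277.38 m.
Total head at OW-7: h = 302.53 − 16.55 = 285.98 m.
Head difference: h(OW-1) − h(OW-7) = 277.38 − 285.98 = -8.60 m.
Hydraulic gradient: i = |Δh| / L = 8.60 / 1426.1 = 0.00603.
Flow is from higher to lower head: from OW-7 toward OW-1, i.e. toward the west.

i ≈ 0.00603; groundwater flows toward the west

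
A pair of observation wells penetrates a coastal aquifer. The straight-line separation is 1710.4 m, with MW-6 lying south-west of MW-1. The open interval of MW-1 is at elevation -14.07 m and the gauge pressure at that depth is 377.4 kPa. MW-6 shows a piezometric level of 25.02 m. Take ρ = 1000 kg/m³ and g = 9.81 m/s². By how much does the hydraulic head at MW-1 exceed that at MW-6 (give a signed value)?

Δh ≈ -0.62 m

Pressure head at MW-1: ψ = P/(ρg) = 377.4×1000 / (1000 × 9.81) = 38.47 m.
Total head at MW-1: h = z + ψ = -14.07 + 38.47 = 24.40 m.
Total head at MW-6: h = 25.02 m (water level in the piezometer is the total head).
Head difference: h(MW-1) − h(MW-6) = 24.40 − 25.02 = -0.62 m.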